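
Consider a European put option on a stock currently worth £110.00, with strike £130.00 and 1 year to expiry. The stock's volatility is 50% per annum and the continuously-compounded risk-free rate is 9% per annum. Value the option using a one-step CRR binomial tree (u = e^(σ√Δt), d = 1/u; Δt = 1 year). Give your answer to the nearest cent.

£30.77

CRR parameters: u = e^(σ√Δt) = e^(0.5·√1) = 1.6487, d = 1/u = 0.6065
Per-period rate: rΔt = 0.09·1 = 0.09, so R = e^0.09 = 1.0942
Risk-neutral probability p = (e^0.09 − 0.6065)/(1.6487 − 0.6065) = 0.4876/1.0422 = 0.4679
Terminal stock prices: S_u = 181.4, S_d = 66.72
Terminal payoffs (K − S): max(-51.36, 0) = 0, max(63.28, 0) = 63.28
Node 0 (S = 110): V_0 = e^(−0.09)·[0.4679·0.0000 + 0.5321·63.2816] = 30.7739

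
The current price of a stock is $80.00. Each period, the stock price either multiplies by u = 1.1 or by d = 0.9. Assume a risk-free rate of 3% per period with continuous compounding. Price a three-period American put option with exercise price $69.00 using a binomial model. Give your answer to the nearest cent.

Risk-neutral probability p = (e^0.03 − 0.9)/(1.1 − 0.9) = 0.1305/0.2000 = 0.6523
Terminal stock prices: S_uuu = 106.5, S_uud = 87.12, S_udd = 71.28, S_ddd = 58.32
Terminal payoffs (K − S): max(-37.48, 0) = 0, max(-18.12, 0) = 0, max(-2.28, 0) = 0, max(10.68, 0) = 10.68
Node uu (S = 96.8): continuation = e^(−0.03)·[0.6523·0.0000 + 0.3477·0.0000] = 0.0000; exercise value = 0.0000 ≤ continuation, so V_uu = 0.0000
Node ud (S = 79.2): continuation = e^(−0.03)·[0.6523·0.0000 + 0.3477·0.0000] = 0.0000; exercise value = 0.0000 ≤ continuation, so V_ud = 0.0000
Node dd (S = 64.8): continuation = e^(−0.03)·[0.6523·0.0000 + 0.3477·10.6800] = 3.6040; exercise value = 4.2000 > continuation, so V_dd = 4.2000 (exercise)
Node u (S = 88): continuation = e^(−0.03)·[0.6523·0.0000 + 0.3477·0.0000] = 0.0000; exercise value = 0.0000 ≤ continuation, so V_u = 0.0000
Node d (S = 72): continuation = e^(−0.03)·[0.6523·0.0000 + 0.3477·4.2000] = 1.4173; exercise value = 0.0000 ≤ continuation, so V_d = 1.4173
Node 0 (S = 80): continuation = e^(−0.03)·[0.6523·0.0000 + 0.3477·1.4173] = 0.4783; exercise value = 0.0000 ≤ continuation, so V_0 = 0.4783

$0.48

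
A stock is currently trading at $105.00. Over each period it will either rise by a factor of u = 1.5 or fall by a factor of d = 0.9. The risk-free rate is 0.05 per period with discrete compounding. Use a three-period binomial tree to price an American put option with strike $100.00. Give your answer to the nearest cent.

$8.55

Risk-neutral probability p = (1 + 0.05 − 0.9)/(1.5 − 0.9) = 0.1500/0.6000 = 0.2500
Terminal stock prices: S_uuu = 354.4, S_uud = 212.6, S_udd = 127.6, S_ddd = 76.55
Terminal payoffs (K − S): max(-254.4, 0) = 0, max(-112.6, 0) = 0, max(-27.58, 0) = 0, max(23.45, 0) = 23.45
Node uu (S = 236.2): continuation = 1/1.05·[0.2500·0.0000 + 0.7500·0.0000] = 0.0000; exercise value = 0.0000 ≤ continuation, so V_uu = 0.0000
Node ud (S = 141.8): continuation = 1/1.05·[0.2500·0.0000 + 0.7500·0.0000] = 0.0000; exercise value = 0.0000 ≤ continuation, so V_ud = 0.0000
Node dd (S = 85.05): continuation = 1/1.05·[0.2500·0.0000 + 0.7500·23.4550] = 16.7536; exercise value = 14.9500 ≤ continuation, so V_dd = 16.7536
Node u (S = 157.5): continuation = 1/1.05·[0.2500·0.0000 + 0.7500·0.0000] = 0.0000; exercise value = 0.0000 ≤ continuation, so V_u = 0.0000
Node d (S = 94.5): continuation = 1/1.05·[0.2500·0.0000 + 0.7500·16.7536] = 11.9668; exercise value = 5.5000 ≤ continuation, so V_d = 11.9668
Node 0 (S = 105): continuation = 1/1.05·[0.2500·0.0000 + 0.7500·11.9668] = 8.5477; exercise value = 0.0000 ≤ continuation, so V_0 = 8.5477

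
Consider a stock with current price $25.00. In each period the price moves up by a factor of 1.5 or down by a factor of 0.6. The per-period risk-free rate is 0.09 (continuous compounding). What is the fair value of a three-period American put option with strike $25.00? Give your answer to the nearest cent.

$5.10

Risk-neutral probability p = (e^0.09 − 0.6)/(1.5 − 0.6) = 0.4942/0.9000 = 0.5491
Terminal stock prices: S_uuu = 84.38, S_uud = 33.75, S_udd = 13.5, S_ddd = 5.4
Terminal payoffs (K − S): max(-59.38, 0) = 0, max(-8.75, 0) = 0, max(11.5, 0) = 11.5, max(19.6, 0) = 19.6
Node uu (S = 56.25): continuation = e^(−0.09)·[0.5491·0.0000 + 0.4509·0.0000] = 0.0000; exercise value = 0.0000 ≤ continuation, so V_uu = 0.0000
Node ud (S = 22.5): continuation = e^(−0.09)·[0.5491·0.0000 + 0.4509·11.5000] = 4.7392; exercise value = 2.5000 ≤ continuation, so V_ud = 4.7392
Node dd (S = 9): continuation = e^(−0.09)·[0.5491·11.5000 + 0.4509·19.6000] = 13.8483; exercise value = 16.0000 > continuation, so V_dd = 16.0000 (exercise)
Node u (S = 37.5): continuation = e^(−0.09)·[0.5491·0.0000 + 0.4509·4.7392] = 1.9531; exercise value = 0.0000 ≤ continuation, so V_u = 1.9531
Node d (S = 15): continuation = e^(−0.09)·[0.5491·4.7392 + 0.4509·16.0000] = 8.9720; exercise value = 10.0000 > continuation, so V_d = 10.0000 (exercise)
Node 0 (S = 25): continuation = e^(−0.09)·[0.5491·1.9531 + 0.4509·10.0000] = 5.1012; exercise value = 0.0000 ≤ continuation, so V_0 = 5.1012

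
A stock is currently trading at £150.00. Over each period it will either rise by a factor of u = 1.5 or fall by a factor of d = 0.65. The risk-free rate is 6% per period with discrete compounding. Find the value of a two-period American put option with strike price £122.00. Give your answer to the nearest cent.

Risk-neutral probability p = (1 + 0.06 − 0.65)/(1.5 − 0.65) = 0.4100/0.8500 = 0.4824
Terminal stock prices: S_uu = 337.5, S_ud = 146.2, S_dd = 63.38
Terminal payoffs (K − S): max(-215.5, 0) = 0, max(-24.25, 0) = 0, max(58.62, 0) = 58.62
Node u (S = 225): continuation = 1/1.06·[0.4824·0.0000 + 0.5176·0.0000] = 0.0000; exercise value = 0.0000 ≤ continuation, so V_u = 0.0000
Node d (S = 97.5): continuation = 1/1.06·[0.4824·0.0000 + 0.5176·58.6250] = 28.6293; exercise value = 24.5000 ≤ continuation, so V_d = 28.6293
Node 0 (S = 150): continuation = 1/1.06·[0.4824·0.0000 + 0.5176·28.6293] = 13.9810; exercise value = 0.0000 ≤ continuation, so V_0 = 13.9810

£13.98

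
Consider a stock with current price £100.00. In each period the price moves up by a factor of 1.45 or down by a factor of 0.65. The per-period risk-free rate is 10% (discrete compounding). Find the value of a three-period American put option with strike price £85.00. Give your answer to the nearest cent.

Risk-neutral probability p = (1 + 0.1 − 0.65)/(1.45 − 0.65) = 0.4500/0.8000 = 0.5625
Terminal stock prices: S_uuu = 304.9, S_uud = 136.7, S_udd = 61.26, S_ddd = 27.46
Terminal payoffs (K − S): max(-219.9, 0) = 0, max(-51.66, 0) = 0, max(23.74, 0) = 23.74, max(57.54, 0) = 57.54
Node uu (S = 210.2): continuation = 1/1.1·[0.5625·0.0000 + 0.4375·0.0000] = 0.0000; exercise value = 0.0000 ≤ continuation, so V_uu = 0.0000
Node ud (S = 94.25): continuation = 1/1.1·[0.5625·0.0000 + 0.4375·23.7375] = 9.4411; exercise value = 0.0000 ≤ continuation, so V_ud = 9.4411
Node dd (S = 42.25): continuation = 1/1.1·[0.5625·23.7375 + 0.4375·57.5375] = 35.0227; exercise value = 42.7500 > continuation, so V_dd = 42.7500 (exercise)
Node u (S = 145): continuation = 1/1.1·[0.5625·0.0000 + 0.4375·9.4411] = 3.7550; exercise value = 0.0000 ≤ continuation, so V_u = 3.7550
Node d (S = 65): continuation = 1/1.1·[0.5625·9.4411 + 0.4375·42.7500] = 21.8307; exercise value = 20.0000 ≤ continuation, so V_d = 21.8307
Node 0 (S = 100): continuation = 1/1.1·[0.5625·3.7550 + 0.4375·21.8307] = 10.6028; exercise value = 0.0000 ≤ continuation, so V_0 = 10.6028

£10.60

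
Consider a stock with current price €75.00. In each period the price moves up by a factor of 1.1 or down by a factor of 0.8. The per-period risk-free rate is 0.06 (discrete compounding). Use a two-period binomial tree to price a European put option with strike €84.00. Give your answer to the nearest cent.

Risk-neutral probability p = (1 + 0.06 − 0.8)/(1.1 − 0.8) = 0.2600/0.3000 = 0.8667
Terminal stock prices: S_uu = 90.75, S_ud = 66, S_dd = 48
Terminal payoffs (K − S): max(-6.75, 0) = 0, max(18, 0) = 18, max(36, 0) = 36
Node u (S = 82.5): V_u = 1/1.06·[0.8667·0.0000 + 0.1333·18.0000] = 2.2642
Node d (S = 60): V_d = 1/1.06·[0.8667·18.0000 + 0.1333·36.0000] = 19.2453
Node 0 (S = 75): V_0 = 1/1.06·[0.8667·2.2642 + 0.1333·19.2453] = 4.2720

€4.27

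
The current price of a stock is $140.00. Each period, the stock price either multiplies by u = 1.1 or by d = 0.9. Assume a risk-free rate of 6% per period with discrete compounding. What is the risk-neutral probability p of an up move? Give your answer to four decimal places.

p = 0.8000

Risk-neutral probability p = (1 + 0.06 − 0.9)/(1.1 − 0.9) = 0.1600/0.2000 = 0.8000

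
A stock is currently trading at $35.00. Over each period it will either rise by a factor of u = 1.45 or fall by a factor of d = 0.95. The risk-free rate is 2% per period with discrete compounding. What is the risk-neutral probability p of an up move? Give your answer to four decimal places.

p = 0.1400

Risk-neutral probability p = (1 + 0.02 − 0.95)/(1.45 − 0.95) = 0.0700/0.5000 = 0.1400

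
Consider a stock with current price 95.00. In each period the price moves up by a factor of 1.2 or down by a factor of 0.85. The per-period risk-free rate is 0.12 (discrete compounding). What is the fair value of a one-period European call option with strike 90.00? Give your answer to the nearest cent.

16.53

Risk-neutral probability p = (1 + 0.12 − 0.85)/(1.2 − 0.85) = 0.2700/0.3500 = 0.7714
Terminal stock prices: S_u = 114, S_d = 80.75
Terminal payoffs (S − K): max(24, 0) = 24, max(-9.25, 0) = 0
Node 0 (S = 95): V_0 = 1/1.12·[0.7714·24.0000 + 0.2286·0.0000] = 16.5306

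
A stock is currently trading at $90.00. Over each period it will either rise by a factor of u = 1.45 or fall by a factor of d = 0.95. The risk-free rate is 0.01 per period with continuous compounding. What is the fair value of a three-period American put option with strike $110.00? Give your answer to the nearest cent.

Risk-neutral probability p = (e^0.01 − 0.95)/(1.45 − 0.95) = 0.0601/0.5000 = 0.1201
Terminal stock prices: S_uuu = 274.4, S_uud = 179.8, S_udd = 117.8, S_ddd = 77.16
Terminal payoffs (K − S): max(-164.4, 0) = 0, max(-69.76, 0) = 0, max(-7.776, 0) = 0, max(32.84, 0) = 32.84
Node uu (S = 189.2): continuation = e^(−0.01)·[0.1201·0.0000 + 0.8799·0.0000] = 0.0000; exercise value = 0.0000 ≤ continuation, so V_uu = 0.0000
Node ud (S = 124): continuation = e^(−0.01)·[0.1201·0.0000 + 0.8799·0.0000] = 0.0000; exercise value = 0.0000 ≤ continuation, so V_ud = 0.0000
Node dd (S = 81.22): continuation = e^(−0.01)·[0.1201·0.0000 + 0.8799·32.8363] = 28.6051; exercise value = 28.7750 > continuation, so V_dd = 28.7750 (exercise)
Node u (S = 130.5): continuation = e^(−0.01)·[0.1201·0.0000 + 0.8799·0.0000] = 0.0000; exercise value = 0.0000 ≤ continuation, so V_u = 0.0000
Node d (S = 85.5): continuation = e^(−0.01)·[0.1201·0.0000 + 0.8799·28.7750] = 25.0672; exercise value = 24.5000 ≤ continuation, so V_d = 25.0672
Node 0 (S = 90): continuation = e^(−0.01)·[0.1201·0.0000 + 0.8799·25.0672] = 21.8371; exercise value = 20.0000 ≤ continuation, so V_0 = 21.8371

$21.84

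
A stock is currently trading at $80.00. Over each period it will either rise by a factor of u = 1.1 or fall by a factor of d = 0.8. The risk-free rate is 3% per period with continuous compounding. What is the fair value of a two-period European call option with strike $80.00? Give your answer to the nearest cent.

Risk-neutral probability p = (e^0.03 − 0.8)/(1.1 − 0.8) = 0.2305/0.3000 = 0.7682
Terminal stock prices: S_uu = 96.8, S_ud = 70.4, S_dd = 51.2
Terminal payoffs (S − K): max(16.8, 0) = 16.8, max(-9.6, 0) = 0, max(-28.8, 0) = 0
Node u (S = 88): V_u = e^(−0.03)·[0.7682·16.8000 + 0.2318·0.0000] = 12.5240
Node d (S = 64): V_d = e^(−0.03)·[0.7682·0.0000 + 0.2318·0.0000] = 0.0000
Node 0 (S = 80): V_0 = e^(−0.03)·[0.7682·12.5240 + 0.2318·0.0000] = 9.3364

$9.34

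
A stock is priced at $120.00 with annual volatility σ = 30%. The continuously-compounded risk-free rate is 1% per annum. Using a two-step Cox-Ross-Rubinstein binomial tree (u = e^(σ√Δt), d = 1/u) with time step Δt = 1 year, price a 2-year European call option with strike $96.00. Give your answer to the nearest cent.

CRR parameters: u = e^(σ√Δt) = e^(0.3·√1) = 1.3499, d = 1/u = 0.7408
Per-period rate: rΔt = 0.01·1 = 0.01, so R = e^0.01 = 1.0101
Risk-neutral probability p = (e^0.01 − 0.7408)/(1.3499 − 0.7408) = 0.2692/0.6090 = 0.4421
Terminal stock prices: S_uu = 218.7, S_ud = 120, S_dd = 65.86
Terminal payoffs (S − K): max(122.7, 0) = 122.7, max(24, 0) = 24, max(-30.14, 0) = 0
Node u (S = 162): V_u = e^(−0.01)·[0.4421·122.6543 + 0.5579·24.0000] = 66.9383
Node d (S = 88.9): V_d = e^(−0.01)·[0.4421·24.0000 + 0.5579·0.0000] = 10.5039
Node 0 (S = 120): V_0 = e^(−0.01)·[0.4421·66.9383 + 0.5579·10.5039] = 35.0985

$35.10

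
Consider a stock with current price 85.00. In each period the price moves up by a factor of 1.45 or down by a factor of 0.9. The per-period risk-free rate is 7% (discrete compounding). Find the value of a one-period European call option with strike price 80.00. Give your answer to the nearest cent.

Risk-neutral probability p = (1 + 0.07 − 0.9)/(1.45 − 0.9) = 0.1700/0.5500 = 0.3091
Terminal stock prices: S_u = 123.2, S_d = 76.5
Terminal payoffs (S − K): max(43.25, 0) = 43.25, max(-3.5, 0) = 0
Node 0 (S = 85): V_0 = 1/1.07·[0.3091·43.2500 + 0.6909·0.0000] = 12.4936

12.49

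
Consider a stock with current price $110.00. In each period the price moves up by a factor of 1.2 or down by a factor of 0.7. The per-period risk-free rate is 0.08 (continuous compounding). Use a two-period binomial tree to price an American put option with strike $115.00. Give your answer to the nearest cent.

Risk-neutral probability p = (e^0.08 − 0.7)/(1.2 − 0.7) = 0.3833/0.5000 = 0.7666
Terminal stock prices: S_uu = 158.4, S_ud = 92.4, S_dd = 53.9
Terminal payoffs (K − S): max(-43.4, 0) = 0, max(22.6, 0) = 22.6, max(61.1, 0) = 61.1
Node u (S = 132): continuation = e^(−0.08)·[0.7666·0.0000 + 0.2334·22.6000] = 4.8698; exercise value = 0.0000 ≤ continuation, so V_u = 4.8698
Node d (S = 77): continuation = e^(−0.08)·[0.7666·22.6000 + 0.2334·61.1000] = 29.1584; exercise value = 38.0000 > continuation, so V_d = 38.0000 (exercise)
Node 0 (S = 110): continuation = e^(−0.08)·[0.7666·4.8698 + 0.2334·38.0000] = 11.6343; exercise value = 5.0000 ≤ continuation, so V_0 = 11.6343

$11.63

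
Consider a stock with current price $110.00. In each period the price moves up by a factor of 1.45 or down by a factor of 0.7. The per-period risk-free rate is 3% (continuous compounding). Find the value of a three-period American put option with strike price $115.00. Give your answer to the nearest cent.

$27.29

Risk-neutral probability p = (e^0.03 − 0.7)/(1.45 − 0.7) = 0.3305/0.7500 = 0.4406
Terminal stock prices: S_uuu = 335.3, S_uud = 161.9, S_udd = 78.15, S_ddd = 37.73
Terminal payoffs (K − S): max(-220.3, 0) = 0, max(-46.89, 0) = 0, max(36.85, 0) = 36.85, max(77.27, 0) = 77.27
Node uu (S = 231.3): continuation = e^(−0.03)·[0.4406·0.0000 + 0.5594·0.0000] = 0.0000; exercise value = 0.0000 ≤ continuation, so V_uu = 0.0000
Node ud (S = 111.6): continuation = e^(−0.03)·[0.4406·0.0000 + 0.5594·36.8450] = 20.0017; exercise value = 3.3500 ≤ continuation, so V_ud = 20.0017
Node dd (S = 53.9): continuation = e^(−0.03)·[0.4406·36.8450 + 0.5594·77.2700] = 57.7012; exercise value = 61.1000 > continuation, so V_dd = 61.1000 (exercise)
Node u (S = 159.5): continuation = e^(−0.03)·[0.4406·0.0000 + 0.5594·20.0017] = 10.8582; exercise value = 0.0000 ≤ continuation, so V_u = 10.8582
Node d (S = 77): continuation = e^(−0.03)·[0.4406·20.0017 + 0.5594·61.1000] = 41.7213; exercise value = 38.0000 ≤ continuation, so V_d = 41.7213
Node 0 (S = 110): continuation = e^(−0.03)·[0.4406·10.8582 + 0.5594·41.7213] = 27.2916; exercise value = 5.0000 ≤ continuation, so V_0 = 27.2916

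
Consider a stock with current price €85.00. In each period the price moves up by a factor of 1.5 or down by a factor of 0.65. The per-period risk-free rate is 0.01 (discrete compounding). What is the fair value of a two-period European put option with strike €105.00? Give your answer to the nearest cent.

€33.10

Risk-neutral probability p = (1 + 0.01 − 0.65)/(1.5 − 0.65) = 0.3600/0.8500 = 0.4235
Terminal stock prices: S_uu = 191.2, S_ud = 82.88, S_dd = 35.91
Terminal payoffs (K − S): max(-86.25, 0) = 0, max(22.12, 0) = 22.12, max(69.09, 0) = 69.09
Node u (S = 127.5): V_u = 1/1.01·[0.4235·0.0000 + 0.5765·22.1250] = 12.6281
Node d (S = 55.25): V_d = 1/1.01·[0.4235·22.1250 + 0.5765·69.0875] = 48.7104
Node 0 (S = 85): V_0 = 1/1.01·[0.4235·12.6281 + 0.5765·48.7104] = 33.0975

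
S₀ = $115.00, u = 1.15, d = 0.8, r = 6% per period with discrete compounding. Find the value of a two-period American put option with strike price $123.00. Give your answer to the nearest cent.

Risk-neutral probability p = (1 + 0.06 − 0.8)/(1.15 − 0.8) = 0.2600/0.3500 = 0.7429
Terminal stock prices: S_uu = 152.1, S_ud = 105.8, S_dd = 73.6
Terminal payoffs (K − S): max(-29.09, 0) = 0, max(17.2, 0) = 17.2, max(49.4, 0) = 49.4
Node u (S = 132.2): continuation = 1/1.06·[0.7429·0.0000 + 0.2571·17.2000] = 4.1725; exercise value = 0.0000 ≤ continuation, so V_u = 4.1725
Node d (S = 92): continuation = 1/1.06·[0.7429·17.2000 + 0.2571·49.4000] = 24.0377; exercise value = 31.0000 > continuation, so V_d = 31.0000 (exercise)
Node 0 (S = 115): continuation = 1/1.06·[0.7429·4.1725 + 0.2571·31.0000] = 10.4443; exercise value = 8.0000 ≤ continuation, so V_0 = 10.4443

$10.44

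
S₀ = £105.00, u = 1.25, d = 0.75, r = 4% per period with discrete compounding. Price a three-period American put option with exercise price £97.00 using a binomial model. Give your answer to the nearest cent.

£10.40

Risk-neutral probability p = (1 + 0.04 − 0.75)/(1.25 − 0.75) = 0.2900/0.5000 = 0.5800
Terminal stock prices: S_uuu = 205.1, S_uud = 123, S_udd = 73.83, S_ddd = 44.3
Terminal payoffs (K − S): max(-108.1, 0) = 0, max(-26.05, 0) = 0, max(23.17, 0) = 23.17, max(52.7, 0) = 52.7
Node uu (S = 164.1): continuation = 1/1.04·[0.5800·0.0000 + 0.4200·0.0000] = 0.0000; exercise value = 0.0000 ≤ continuation, so V_uu = 0.0000
Node ud (S = 98.44): continuation = 1/1.04·[0.5800·0.0000 + 0.4200·23.1719] = 9.3579; exercise value = 0.0000 ≤ continuation, so V_ud = 9.3579
Node dd (S = 59.06): continuation = 1/1.04·[0.5800·23.1719 + 0.4200·52.7031] = 34.2067; exercise value = 37.9375 > continuation, so V_dd = 37.9375 (exercise)
Node u (S = 131.2): continuation = 1/1.04·[0.5800·0.0000 + 0.4200·9.3579] = 3.7791; exercise value = 0.0000 ≤ continuation, so V_u = 3.7791
Node d (S = 78.75): continuation = 1/1.04·[0.5800·9.3579 + 0.4200·37.9375] = 20.5397; exercise value = 18.2500 ≤ continuation, so V_d = 20.5397
Node 0 (S = 105): continuation = 1/1.04·[0.5800·3.7791 + 0.4200·20.5397] = 10.4025; exercise value = 0.0000 ≤ continuation, so V_0 = 10.4025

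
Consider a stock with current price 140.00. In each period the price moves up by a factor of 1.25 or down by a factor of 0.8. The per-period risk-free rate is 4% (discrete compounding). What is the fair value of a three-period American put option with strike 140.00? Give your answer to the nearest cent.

15.93

Risk-neutral probability p = (1 + 0.04 − 0.8)/(1.25 − 0.8) = 0.2400/0.4500 = 0.5333
Terminal stock prices: S_uuu = 273.4, S_uud = 175, S_udd = 112, S_ddd = 71.68
Terminal payoffs (K − S): max(-133.4, 0) = 0, max(-35, 0) = 0, max(28, 0) = 28, max(68.32, 0) = 68.32
Node uu (S = 218.8): continuation = 1/1.04·[0.5333·0.0000 + 0.4667·0.0000] = 0.0000; exercise value = 0.0000 ≤ continuation, so V_uu = 0.0000
Node ud (S = 140): continuation = 1/1.04·[0.5333·0.0000 + 0.4667·28.0000] = 12.5641; exercise value = 0.0000 ≤ continuation, so V_ud = 12.5641
Node dd (S = 89.6): continuation = 1/1.04·[0.5333·28.0000 + 0.4667·68.3200] = 45.0154; exercise value = 50.4000 > continuation, so V_dd = 50.4000 (exercise)
Node u (S = 175): continuation = 1/1.04·[0.5333·0.0000 + 0.4667·12.5641] = 5.6377; exercise value = 0.0000 ≤ continuation, so V_u = 5.6377
Node d (S = 112): continuation = 1/1.04·[0.5333·12.5641 + 0.4667·50.4000] = 29.0585; exercise value = 28.0000 ≤ continuation, so V_d = 29.0585
Node 0 (S = 140): continuation = 1/1.04·[0.5333·5.6377 + 0.4667·29.0585] = 15.9302; exercise value = 0.0000 ≤ continuation, so V_0 = 15.9302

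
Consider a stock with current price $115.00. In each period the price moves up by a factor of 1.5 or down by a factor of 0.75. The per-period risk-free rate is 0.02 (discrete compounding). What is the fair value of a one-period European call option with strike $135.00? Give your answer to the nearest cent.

$13.24

Risk-neutral probability p = (1 + 0.02 − 0.75)/(1.5 − 0.75) = 0.2700/0.7500 = 0.3600
Terminal stock prices: S_u = 172.5, S_d = 86.25
Terminal payoffs (S − K): max(37.5, 0) = 37.5, max(-48.75, 0) = 0
Node 0 (S = 115): V_0 = 1/1.02·[0.3600·37.5000 + 0.6400·0.0000] = 13.2353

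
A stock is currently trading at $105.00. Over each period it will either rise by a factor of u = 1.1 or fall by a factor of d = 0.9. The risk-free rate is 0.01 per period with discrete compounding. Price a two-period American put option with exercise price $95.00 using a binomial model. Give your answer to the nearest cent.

Risk-neutral probability p = (1 + 0.01 − 0.9)/(1.1 − 0.9) = 0.1100/0.2000 = 0.5500
Terminal stock prices: S_uu = 127.1, S_ud = 104, S_dd = 85.05
Terminal payoffs (K − S): max(-32.05, 0) = 0, max(-8.95, 0) = 0, max(9.95, 0) = 9.95
Node u (S = 115.5): continuation = 1/1.01·[0.5500·0.0000 + 0.4500·0.0000] = 0.0000; exercise value = 0.0000 ≤ continuation, so V_u = 0.0000
Node d (S = 94.5): continuation = 1/1.01·[0.5500·0.0000 + 0.4500·9.9500] = 4.4332; exercise value = 0.5000 ≤ continuation, so V_d = 4.4332
Node 0 (S = 105): continuation = 1/1.01·[0.5500·0.0000 + 0.4500·4.4332] = 1.9752; exercise value = 0.0000 ≤ continuation, so V_0 = 1.9752

$1.98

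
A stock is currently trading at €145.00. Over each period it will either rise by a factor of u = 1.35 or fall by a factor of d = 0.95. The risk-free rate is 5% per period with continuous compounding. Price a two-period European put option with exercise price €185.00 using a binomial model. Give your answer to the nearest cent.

Risk-neutral probability p = (e^0.05 − 0.95)/(1.35 − 0.95) = 0.1013/0.4000 = 0.2532
Terminal stock prices: S_uu = 264.3, S_ud = 186, S_dd = 130.9
Terminal payoffs (K − S): max(-79.26, 0) = 0, max(-0.9625, 0) = 0, max(54.14, 0) = 54.14
Node u (S = 195.8): V_u = e^(−0.05)·[0.2532·0.0000 + 0.7468·0.0000] = 0.0000
Node d (S = 137.8): V_d = e^(−0.05)·[0.2532·0.0000 + 0.7468·54.1375] = 38.4592
Node 0 (S = 145): V_0 = e^(−0.05)·[0.2532·0.0000 + 0.7468·38.4592] = 27.3214

€27.32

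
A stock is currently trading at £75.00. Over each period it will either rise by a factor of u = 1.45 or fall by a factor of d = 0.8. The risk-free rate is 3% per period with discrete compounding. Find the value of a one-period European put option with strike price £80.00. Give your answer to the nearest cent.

£12.55

Risk-neutral probability p = (1 + 0.03 − 0.8)/(1.45 − 0.8) = 0.2300/0.6500 = 0.3538
Terminal stock prices: S_u = 108.8, S_d = 60
Terminal payoffs (K − S): max(-28.75, 0) = 0, max(20, 0) = 20
Node 0 (S = 75): V_0 = 1/1.03·[0.3538·0.0000 + 0.6462·20.0000] = 12.5467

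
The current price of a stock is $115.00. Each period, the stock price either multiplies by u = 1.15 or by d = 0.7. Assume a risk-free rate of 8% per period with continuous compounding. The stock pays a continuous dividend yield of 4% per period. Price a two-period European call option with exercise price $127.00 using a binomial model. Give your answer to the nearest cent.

$12.26

Per-period risk-free factor R = e^0.08 = 1.0833; dividend-adjusted growth = e^(0.08−0.04) = 1.0408.
Risk-neutral probability p = (1.0408 − 0.7)/(1.15 − 0.7) = 0.3408/0.4500 = 0.7574
Terminal stock prices: S_uu = 152.1, S_ud = 92.57, S_dd = 56.35
Terminal payoffs (S − K): max(25.09, 0) = 25.09, max(-34.43, 0) = 0, max(-70.65, 0) = 0
Node u (S = 132.2): V_u = e^(−0.08)·[0.7574·25.0875 + 0.2426·0.0000] = 17.5394
Node d (S = 80.5): V_d = e^(−0.08)·[0.7574·0.0000 + 0.2426·0.0000] = 0.0000
Node 0 (S = 115): V_0 = e^(−0.08)·[0.7574·17.5394 + 0.2426·0.0000] = 12.2623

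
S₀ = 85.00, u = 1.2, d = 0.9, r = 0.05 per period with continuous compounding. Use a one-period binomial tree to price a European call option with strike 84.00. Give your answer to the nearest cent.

Risk-neutral probability p = (e^0.05 − 0.9)/(1.2 − 0.9) = 0.1513/0.3000 = 0.5042
Terminal stock prices: S_u = 102, S_d = 76.5
Terminal payoffs (S − K): max(18, 0) = 18, max(-7.5, 0) = 0
Node 0 (S = 85): V_0 = e^(−0.05)·[0.5042·18.0000 + 0.4958·0.0000] = 8.6336

8.63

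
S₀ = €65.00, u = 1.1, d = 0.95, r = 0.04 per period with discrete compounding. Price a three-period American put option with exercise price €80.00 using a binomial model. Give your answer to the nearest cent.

€15.00

Risk-neutral probability p = (1 + 0.04 − 0.95)/(1.1 − 0.95) = 0.0900/0.1500 = 0.6000
Terminal stock prices: S_uuu = 86.52, S_uud = 74.72, S_udd = 64.53, S_ddd = 55.73
Terminal payoffs (K − S): max(-6.515, 0) = 0, max(5.282, 0) = 5.282, max(15.47, 0) = 15.47, max(24.27, 0) = 24.27
Node uu (S = 78.65): continuation = 1/1.04·[0.6000·0.0000 + 0.4000·5.2825] = 2.0317; exercise value = 1.3500 ≤ continuation, so V_uu = 2.0317
Node ud (S = 67.92): continuation = 1/1.04·[0.6000·5.2825 + 0.4000·15.4712] = 8.9981; exercise value = 12.0750 > continuation, so V_ud = 12.0750 (exercise)
Node dd (S = 58.66): continuation = 1/1.04·[0.6000·15.4712 + 0.4000·24.2706] = 18.2606; exercise value = 21.3375 > continuation, so V_dd = 21.3375 (exercise)
Node u (S = 71.5): continuation = 1/1.04·[0.6000·2.0317 + 0.4000·12.0750] = 5.8164; exercise value = 8.5000 > continuation, so V_u = 8.5000 (exercise)
Node d (S = 61.75): continuation = 1/1.04·[0.6000·12.0750 + 0.4000·21.3375] = 15.1731; exercise value = 18.2500 > continuation, so V_d = 18.2500 (exercise)
Node 0 (S = 65): continuation = 1/1.04·[0.6000·8.5000 + 0.4000·18.2500] = 11.9231; exercise value = 15.0000 > continuation, so V_0 = 15.0000 (exercise)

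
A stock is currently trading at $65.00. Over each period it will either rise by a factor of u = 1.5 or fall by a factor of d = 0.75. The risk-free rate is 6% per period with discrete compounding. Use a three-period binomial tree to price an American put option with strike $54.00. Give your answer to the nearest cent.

$5.34

Risk-neutral probability p = (1 + 0.06 − 0.75)/(1.5 − 0.75) = 0.3100/0.7500 = 0.4133
Terminal stock prices: S_uuu = 219.4, S_uud = 109.7, S_udd = 54.84, S_ddd = 27.42
Terminal payoffs (K − S): max(-165.4, 0) = 0, max(-55.69, 0) = 0, max(-0.8438, 0) = 0, max(26.58, 0) = 26.58
Node uu (S = 146.2): continuation = 1/1.06·[0.4133·0.0000 + 0.5867·0.0000] = 0.0000; exercise value = 0.0000 ≤ continuation, so V_uu = 0.0000
Node ud (S = 73.12): continuation = 1/1.06·[0.4133·0.0000 + 0.5867·0.0000] = 0.0000; exercise value = 0.0000 ≤ continuation, so V_ud = 0.0000
Node dd (S = 36.56): continuation = 1/1.06·[0.4133·0.0000 + 0.5867·26.5781] = 14.7099; exercise value = 17.4375 > continuation, so V_dd = 17.4375 (exercise)
Node u (S = 97.5): continuation = 1/1.06·[0.4133·0.0000 + 0.5867·0.0000] = 0.0000; exercise value = 0.0000 ≤ continuation, so V_u = 0.0000
Node d (S = 48.75): continuation = 1/1.06·[0.4133·0.0000 + 0.5867·17.4375] = 9.6509; exercise value = 5.2500 ≤ continuation, so V_d = 9.6509
Node 0 (S = 65): continuation = 1/1.06·[0.4133·0.0000 + 0.5867·9.6509] = 5.3414; exercise value = 0.0000 ≤ continuation, so V_0 = 5.3414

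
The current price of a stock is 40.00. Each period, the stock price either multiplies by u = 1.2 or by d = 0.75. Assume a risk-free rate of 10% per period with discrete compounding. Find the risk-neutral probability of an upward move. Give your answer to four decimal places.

Risk-neutral probability p = (1 + 0.1 − 0.75)/(1.2 − 0.75) = 0.3500/0.4500 = 0.7778

p = 0.7778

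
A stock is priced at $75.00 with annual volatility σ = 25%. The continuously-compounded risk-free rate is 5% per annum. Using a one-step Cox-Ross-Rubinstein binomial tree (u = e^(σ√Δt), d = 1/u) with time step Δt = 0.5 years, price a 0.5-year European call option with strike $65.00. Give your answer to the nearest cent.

CRR parameters: u = e^(σ√Δt) = e^(0.25·√0.5) = 1.1934, d = 1/u = 0.8380
Per-period rate: rΔt = 0.05·0.5 = 0.025, so R = e^0.025 = 1.0253
Risk-neutral probability p = (e^0.025 − 0.8380)/(1.1934 − 0.8380) = 0.1873/0.3554 = 0.5272
Terminal stock prices: S_u = 89.5, S_d = 62.85
Terminal payoffs (S − K): max(24.5, 0) = 24.5, max(-2.152, 0) = 0
Node 0 (S = 75): V_0 = e^(−0.025)·[0.5272·24.5023 + 0.4728·0.0000] = 12.5975

$12.60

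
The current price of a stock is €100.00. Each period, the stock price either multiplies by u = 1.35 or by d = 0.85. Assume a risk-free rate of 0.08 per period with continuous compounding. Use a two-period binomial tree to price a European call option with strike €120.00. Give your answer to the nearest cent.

Risk-neutral probability p = (e^0.08 − 0.85)/(1.35 − 0.85) = 0.2333/0.5000 = 0.4666
Terminal stock prices: S_uu = 182.3, S_ud = 114.8, S_dd = 72.25
Terminal payoffs (S − K): max(62.25, 0) = 62.25, max(-5.25, 0) = 0, max(-47.75, 0) = 0
Node u (S = 135): V_u = e^(−0.08)·[0.4666·62.2500 + 0.5334·0.0000] = 26.8112
Node d (S = 85): V_d = e^(−0.08)·[0.4666·0.0000 + 0.5334·0.0000] = 0.0000
Node 0 (S = 100): V_0 = e^(−0.08)·[0.4666·26.8112 + 0.5334·0.0000] = 11.5476

€11.55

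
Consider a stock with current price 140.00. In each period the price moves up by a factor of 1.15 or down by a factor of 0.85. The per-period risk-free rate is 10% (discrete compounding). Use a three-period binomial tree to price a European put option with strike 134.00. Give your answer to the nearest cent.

1.09

Risk-neutral probability p = (1 + 0.1 − 0.85)/(1.15 − 0.85) = 0.2500/0.3000 = 0.8333
Terminal stock prices: S_uuu = 212.9, S_uud = 157.4, S_udd = 116.3, S_ddd = 85.98
Terminal payoffs (K − S): max(-78.92, 0) = 0, max(-23.38, 0) = 0, max(17.68, 0) = 17.68, max(48.02, 0) = 48.02
Node uu (S = 185.1): V_uu = 1/1.1·[0.8333·0.0000 + 0.1667·0.0000] = 0.0000
Node ud (S = 136.8): V_ud = 1/1.1·[0.8333·0.0000 + 0.1667·17.6775] = 2.6784
Node dd (S = 101.1): V_dd = 1/1.1·[0.8333·17.6775 + 0.1667·48.0225] = 20.6682
Node u (S = 161): V_u = 1/1.1·[0.8333·0.0000 + 0.1667·2.6784] = 0.4058
Node d (S = 119): V_d = 1/1.1·[0.8333·2.6784 + 0.1667·20.6682] = 5.1606
Node 0 (S = 140): V_0 = 1/1.1·[0.8333·0.4058 + 0.1667·5.1606] = 1.0894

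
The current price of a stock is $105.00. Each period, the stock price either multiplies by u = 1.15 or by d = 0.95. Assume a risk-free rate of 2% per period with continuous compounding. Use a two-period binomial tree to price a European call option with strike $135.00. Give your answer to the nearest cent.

$0.46

Risk-neutral probability p = (e^0.02 − 0.95)/(1.15 − 0.95) = 0.0702/0.2000 = 0.3510
Terminal stock prices: S_uu = 138.9, S_ud = 114.7, S_dd = 94.76
Terminal payoffs (S − K): max(3.862, 0) = 3.862, max(-20.29, 0) = 0, max(-40.24, 0) = 0
Node u (S = 120.7): V_u = e^(−0.02)·[0.3510·3.8625 + 0.6490·0.0000] = 1.3289
Node d (S = 99.75): V_d = e^(−0.02)·[0.3510·0.0000 + 0.6490·0.0000] = 0.0000
Node 0 (S = 105): V_0 = e^(−0.02)·[0.3510·1.3289 + 0.6490·0.0000] = 0.4572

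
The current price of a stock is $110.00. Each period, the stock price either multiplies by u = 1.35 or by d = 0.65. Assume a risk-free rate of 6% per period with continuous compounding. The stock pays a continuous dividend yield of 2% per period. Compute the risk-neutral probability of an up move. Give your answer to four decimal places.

p = 0.5583

Per-period risk-free factor R = e^0.06 = 1.0618; dividend-adjusted growth = e^(0.06−0.02) = 1.0408.
Risk-neutral probability p = (1.0408 − 0.65)/(1.35 − 0.65) = 0.3908/0.7000 = 0.5583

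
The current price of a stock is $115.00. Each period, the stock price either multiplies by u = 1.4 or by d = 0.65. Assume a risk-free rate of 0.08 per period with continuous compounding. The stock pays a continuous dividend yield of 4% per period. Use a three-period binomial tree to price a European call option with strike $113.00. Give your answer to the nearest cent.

Per-period risk-free factor R = e^0.08 = 1.0833; dividend-adjusted growth = e^(0.08−0.04) = 1.0408.
Risk-neutral probability p = (1.0408 − 0.65)/(1.4 − 0.65) = 0.3908/0.7500 = 0.5211
Terminal stock prices: S_uuu = 315.6, S_uud = 146.5, S_udd = 68.02, S_ddd = 31.58
Terminal payoffs (S − K): max(202.6, 0) = 202.6, max(33.51, 0) = 33.51, max(-44.98, 0) = 0, max(-81.42, 0) = 0
Node uu (S = 225.4): V_uu = e^(−0.08)·[0.5211·202.5600 + 0.4789·33.5100] = 112.2498
Node ud (S = 104.7): V_ud = e^(−0.08)·[0.5211·33.5100 + 0.4789·0.0000] = 16.1189
Node dd (S = 48.59): V_dd = e^(−0.08)·[0.5211·0.0000 + 0.4789·0.0000] = 0.0000
Node u (S = 161): V_u = e^(−0.08)·[0.5211·112.2498 + 0.4789·16.1189] = 61.1204
Node d (S = 74.75): V_d = e^(−0.08)·[0.5211·16.1189 + 0.4789·0.0000] = 7.7535
Node 0 (S = 115): V_0 = e^(−0.08)·[0.5211·61.1204 + 0.4789·7.7535] = 32.8278

$32.83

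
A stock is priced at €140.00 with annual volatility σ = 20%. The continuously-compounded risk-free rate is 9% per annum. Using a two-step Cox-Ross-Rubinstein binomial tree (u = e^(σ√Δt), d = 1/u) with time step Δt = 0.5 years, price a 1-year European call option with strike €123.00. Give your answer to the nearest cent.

€29.81

CRR parameters: u = e^(σ√Δt) = e^(0.2·√0.5) = 1.1519, d = 1/u = 0.8681
Per-period rate: rΔt = 0.09·0.5 = 0.045, so R = e^0.045 = 1.0460
Risk-neutral probability p = (e^0.045 − 0.8681)/(1.1519 − 0.8681) = 0.1779/0.2838 = 0.6269
Terminal stock prices: S_uu = 185.8, S_ud = 140, S_dd = 105.5
Terminal payoffs (S − K): max(62.77, 0) = 62.77, max(17, 0) = 17, max(-17.49, 0) = 0
Node u (S = 161.3): V_u = e^(−0.045)·[0.6269·62.7655 + 0.3731·17.0000] = 43.6797
Node d (S = 121.5): V_d = e^(−0.045)·[0.6269·17.0000 + 0.3731·0.0000] = 10.1883
Node 0 (S = 140): V_0 = e^(−0.045)·[0.6269·43.6797 + 0.3731·10.1883] = 29.8117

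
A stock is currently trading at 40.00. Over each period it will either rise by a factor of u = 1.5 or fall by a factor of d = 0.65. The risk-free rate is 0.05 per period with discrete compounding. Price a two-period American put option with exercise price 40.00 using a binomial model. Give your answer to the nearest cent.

7.28

Risk-neutral probability p = (1 + 0.05 − 0.65)/(1.5 − 0.65) = 0.4000/0.8500 = 0.4706
Terminal stock prices: S_uu = 90, S_ud = 39, S_dd = 16.9
Terminal payoffs (K − S): max(-50, 0) = 0, max(1, 0) = 1, max(23.1, 0) = 23.1
Node u (S = 60): continuation = 1/1.05·[0.4706·0.0000 + 0.5294·1.0000] = 0.5042; exercise value = 0.0000 ≤ continuation, so V_u = 0.5042
Node d (S = 26): continuation = 1/1.05·[0.4706·1.0000 + 0.5294·23.1000] = 12.0952; exercise value = 14.0000 > continuation, so V_d = 14.0000 (exercise)
Node 0 (S = 40): continuation = 1/1.05·[0.4706·0.5042 + 0.5294·14.0000] = 7.2848; exercise value = 0.0000 ≤ continuation, so V_0 = 7.2848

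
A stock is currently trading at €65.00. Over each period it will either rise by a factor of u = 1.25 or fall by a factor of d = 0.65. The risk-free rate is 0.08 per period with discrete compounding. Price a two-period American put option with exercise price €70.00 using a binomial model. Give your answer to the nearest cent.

€10.27

Risk-neutral probability p = (1 + 0.08 − 0.65)/(1.25 − 0.65) = 0.4300/0.6000 = 0.7167
Terminal stock prices: S_uu = 101.6, S_ud = 52.81, S_dd = 27.46
Terminal payoffs (K − S): max(-31.56, 0) = 0, max(17.19, 0) = 17.19, max(42.54, 0) = 42.54
Node u (S = 81.25): continuation = 1/1.08·[0.7167·0.0000 + 0.2833·17.1875] = 4.5091; exercise value = 0.0000 ≤ continuation, so V_u = 4.5091
Node d (S = 42.25): continuation = 1/1.08·[0.7167·17.1875 + 0.2833·42.5375] = 22.5648; exercise value = 27.7500 > continuation, so V_d = 27.7500 (exercise)
Node 0 (S = 65): continuation = 1/1.08·[0.7167·4.5091 + 0.2833·27.7500] = 10.2722; exercise value = 5.0000 ≤ continuation, so V_0 = 10.2722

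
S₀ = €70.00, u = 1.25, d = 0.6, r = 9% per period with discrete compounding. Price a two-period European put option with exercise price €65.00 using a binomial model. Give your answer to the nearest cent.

Risk-neutral probability p = (1 + 0.09 − 0.6)/(1.25 − 0.6) = 0.4900/0.6500 = 0.7538
Terminal stock prices: S_uu = 109.4, S_ud = 52.5, S_dd = 25.2
Terminal payoffs (K − S): max(-44.38, 0) = 0, max(12.5, 0) = 12.5, max(39.8, 0) = 39.8
Node u (S = 87.5): V_u = 1/1.09·[0.7538·0.0000 + 0.2462·12.5000] = 2.8229
Node d (S = 42): V_d = 1/1.09·[0.7538·12.5000 + 0.2462·39.8000] = 17.6330
Node 0 (S = 70): V_0 = 1/1.09·[0.7538·2.8229 + 0.2462·17.6330] = 5.9344

€5.93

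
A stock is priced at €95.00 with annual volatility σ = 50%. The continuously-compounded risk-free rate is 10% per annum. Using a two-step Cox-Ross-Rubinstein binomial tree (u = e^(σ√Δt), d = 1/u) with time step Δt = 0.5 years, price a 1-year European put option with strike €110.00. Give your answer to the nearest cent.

€22.02

CRR parameters: u = e^(σ√Δt) = e^(0.5·√0.5) = 1.4241, d = 1/u = 0.7022
Per-period rate: rΔt = 0.1·0.5 = 0.05, so R = e^0.05 = 1.0513
Risk-neutral probability p = (e^0.05 − 0.7022)/(1.4241 − 0.7022) = 0.3491/0.7219 = 0.4835
Terminal stock prices: S_uu = 192.7, S_ud = 95, S_dd = 46.84
Terminal payoffs (K − S): max(-82.67, 0) = 0, max(15, 0) = 15, max(63.16, 0) = 63.16
Node u (S = 135.3): V_u = e^(−0.05)·[0.4835·0.0000 + 0.5165·15.0000] = 7.3691
Node d (S = 66.71): V_d = e^(−0.05)·[0.4835·15.0000 + 0.5165·63.1585] = 37.9273
Node 0 (S = 95): V_0 = e^(−0.05)·[0.4835·7.3691 + 0.5165·37.9273] = 22.0221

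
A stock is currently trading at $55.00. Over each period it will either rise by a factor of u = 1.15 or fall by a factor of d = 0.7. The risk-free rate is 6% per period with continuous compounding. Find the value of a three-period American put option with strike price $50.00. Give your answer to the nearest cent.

$2.92

Risk-neutral probability p = (e^0.06 − 0.7)/(1.15 − 0.7) = 0.3618/0.4500 = 0.8041
Terminal stock prices: S_uuu = 83.65, S_uud = 50.92, S_udd = 30.99, S_ddd = 18.86
Terminal payoffs (K − S): max(-33.65, 0) = 0, max(-0.9162, 0) = 0, max(19.01, 0) = 19.01, max(31.14, 0) = 31.14
Node uu (S = 72.74): continuation = e^(−0.06)·[0.8041·0.0000 + 0.1959·0.0000] = 0.0000; exercise value = 0.0000 ≤ continuation, so V_uu = 0.0000
Node ud (S = 44.27): continuation = e^(−0.06)·[0.8041·0.0000 + 0.1959·19.0075] = 3.5071; exercise value = 5.7250 > continuation, so V_ud = 5.7250 (exercise)
Node dd (S = 26.95): continuation = e^(−0.06)·[0.8041·19.0075 + 0.1959·31.1350] = 20.1382; exercise value = 23.0500 > continuation, so V_dd = 23.0500 (exercise)
Node u (S = 63.25): continuation = e^(−0.06)·[0.8041·0.0000 + 0.1959·5.7250] = 1.0563; exercise value = 0.0000 ≤ continuation, so V_u = 1.0563
Node d (S = 38.5): continuation = e^(−0.06)·[0.8041·5.7250 + 0.1959·23.0500] = 8.5882; exercise value = 11.5000 > continuation, so V_d = 11.5000 (exercise)
Node 0 (S = 55): continuation = e^(−0.06)·[0.8041·1.0563 + 0.1959·11.5000] = 2.9218; exercise value = 0.0000 ≤ continuation, so V_0 = 2.9218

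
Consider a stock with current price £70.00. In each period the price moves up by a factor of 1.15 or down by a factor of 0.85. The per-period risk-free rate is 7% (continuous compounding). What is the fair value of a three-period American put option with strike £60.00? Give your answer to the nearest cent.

£0.69

Risk-neutral probability p = (e^0.07 − 0.85)/(1.15 − 0.85) = 0.2225/0.3000 = 0.7417
Terminal stock prices: S_uuu = 106.5, S_uud = 78.69, S_udd = 58.16, S_ddd = 42.99
Terminal payoffs (K − S): max(-46.46, 0) = 0, max(-18.69, 0) = 0, max(1.839, 0) = 1.839, max(17.01, 0) = 17.01
Node uu (S = 92.57): continuation = e^(−0.07)·[0.7417·0.0000 + 0.2583·0.0000] = 0.0000; exercise value = 0.0000 ≤ continuation, so V_uu = 0.0000
Node ud (S = 68.42): continuation = e^(−0.07)·[0.7417·0.0000 + 0.2583·1.8388] = 0.4429; exercise value = 0.0000 ≤ continuation, so V_ud = 0.4429
Node dd (S = 50.57): continuation = e^(−0.07)·[0.7417·1.8388 + 0.2583·17.0113] = 5.3686; exercise value = 9.4250 > continuation, so V_dd = 9.4250 (exercise)
Node u (S = 80.5): continuation = e^(−0.07)·[0.7417·0.0000 + 0.2583·0.4429] = 0.1067; exercise value = 0.0000 ≤ continuation, so V_u = 0.1067
Node d (S = 59.5): continuation = e^(−0.07)·[0.7417·0.4429 + 0.2583·9.4250] = 2.5762; exercise value = 0.5000 ≤ continuation, so V_d = 2.5762
Node 0 (S = 70): continuation = e^(−0.07)·[0.7417·0.1067 + 0.2583·2.5762] = 0.6942; exercise value = 0.0000 ≤ continuation, so V_0 = 0.6942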